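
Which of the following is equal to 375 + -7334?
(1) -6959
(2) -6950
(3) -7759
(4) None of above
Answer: 1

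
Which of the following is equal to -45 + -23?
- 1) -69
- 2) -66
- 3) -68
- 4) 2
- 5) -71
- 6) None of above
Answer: 3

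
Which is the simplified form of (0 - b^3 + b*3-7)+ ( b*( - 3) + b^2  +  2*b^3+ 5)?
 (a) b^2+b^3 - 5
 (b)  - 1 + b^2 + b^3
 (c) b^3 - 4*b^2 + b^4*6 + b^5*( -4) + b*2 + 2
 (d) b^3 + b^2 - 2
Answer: d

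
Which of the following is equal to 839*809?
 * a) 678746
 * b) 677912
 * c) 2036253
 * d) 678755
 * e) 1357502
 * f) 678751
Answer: f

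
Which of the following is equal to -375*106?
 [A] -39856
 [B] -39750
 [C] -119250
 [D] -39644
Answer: B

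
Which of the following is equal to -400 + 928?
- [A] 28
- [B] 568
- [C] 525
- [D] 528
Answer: D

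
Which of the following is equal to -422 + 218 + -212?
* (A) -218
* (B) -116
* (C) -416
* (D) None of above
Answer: C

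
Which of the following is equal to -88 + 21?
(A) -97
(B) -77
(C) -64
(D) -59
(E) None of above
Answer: E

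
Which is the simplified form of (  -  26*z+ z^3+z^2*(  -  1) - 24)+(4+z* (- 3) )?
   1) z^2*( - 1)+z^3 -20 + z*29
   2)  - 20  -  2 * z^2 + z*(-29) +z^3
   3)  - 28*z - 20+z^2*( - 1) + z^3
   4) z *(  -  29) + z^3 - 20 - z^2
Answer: 4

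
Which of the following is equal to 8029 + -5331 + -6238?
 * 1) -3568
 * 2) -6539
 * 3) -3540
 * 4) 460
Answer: 3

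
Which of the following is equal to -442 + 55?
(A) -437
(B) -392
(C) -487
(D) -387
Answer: D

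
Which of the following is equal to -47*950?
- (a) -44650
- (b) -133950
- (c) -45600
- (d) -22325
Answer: a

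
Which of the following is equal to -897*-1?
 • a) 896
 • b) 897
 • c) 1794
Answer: b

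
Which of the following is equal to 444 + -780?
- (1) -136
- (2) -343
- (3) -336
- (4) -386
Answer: 3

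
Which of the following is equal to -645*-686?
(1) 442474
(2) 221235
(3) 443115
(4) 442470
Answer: 4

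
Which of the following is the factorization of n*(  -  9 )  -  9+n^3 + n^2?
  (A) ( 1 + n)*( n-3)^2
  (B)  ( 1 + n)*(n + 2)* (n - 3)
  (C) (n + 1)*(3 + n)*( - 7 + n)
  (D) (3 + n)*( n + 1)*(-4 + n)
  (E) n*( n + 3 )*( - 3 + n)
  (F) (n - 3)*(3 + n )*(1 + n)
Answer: F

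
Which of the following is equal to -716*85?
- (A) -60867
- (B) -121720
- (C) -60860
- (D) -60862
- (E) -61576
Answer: C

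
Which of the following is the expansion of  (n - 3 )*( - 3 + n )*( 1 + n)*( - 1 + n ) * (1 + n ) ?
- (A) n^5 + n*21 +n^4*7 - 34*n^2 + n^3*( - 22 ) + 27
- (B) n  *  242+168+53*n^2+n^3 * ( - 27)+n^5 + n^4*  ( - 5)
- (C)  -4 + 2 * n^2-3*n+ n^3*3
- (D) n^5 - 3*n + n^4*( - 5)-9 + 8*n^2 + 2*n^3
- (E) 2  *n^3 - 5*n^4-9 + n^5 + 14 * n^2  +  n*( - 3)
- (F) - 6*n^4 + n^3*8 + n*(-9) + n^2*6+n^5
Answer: E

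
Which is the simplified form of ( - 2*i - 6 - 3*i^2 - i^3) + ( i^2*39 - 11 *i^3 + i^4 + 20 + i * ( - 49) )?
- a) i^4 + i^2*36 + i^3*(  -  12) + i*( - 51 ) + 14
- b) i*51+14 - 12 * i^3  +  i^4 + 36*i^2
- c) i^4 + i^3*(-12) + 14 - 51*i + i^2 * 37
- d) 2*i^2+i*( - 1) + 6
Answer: a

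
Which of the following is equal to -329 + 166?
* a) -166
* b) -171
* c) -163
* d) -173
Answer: c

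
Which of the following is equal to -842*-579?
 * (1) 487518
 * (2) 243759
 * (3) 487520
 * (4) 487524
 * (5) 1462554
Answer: 1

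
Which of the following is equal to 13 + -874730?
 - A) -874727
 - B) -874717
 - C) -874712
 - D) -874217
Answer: B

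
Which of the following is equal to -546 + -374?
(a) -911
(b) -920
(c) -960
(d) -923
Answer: b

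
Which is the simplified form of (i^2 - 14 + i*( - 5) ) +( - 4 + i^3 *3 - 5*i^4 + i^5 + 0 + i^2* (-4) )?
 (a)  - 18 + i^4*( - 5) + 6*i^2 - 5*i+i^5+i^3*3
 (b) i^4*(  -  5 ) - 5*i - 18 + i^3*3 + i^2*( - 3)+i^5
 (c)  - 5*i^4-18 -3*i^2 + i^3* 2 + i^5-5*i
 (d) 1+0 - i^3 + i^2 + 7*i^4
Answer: b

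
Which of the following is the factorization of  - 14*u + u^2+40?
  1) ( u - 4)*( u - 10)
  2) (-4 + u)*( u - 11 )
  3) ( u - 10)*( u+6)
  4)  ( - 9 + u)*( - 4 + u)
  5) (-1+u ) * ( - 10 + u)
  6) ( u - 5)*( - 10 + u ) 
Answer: 1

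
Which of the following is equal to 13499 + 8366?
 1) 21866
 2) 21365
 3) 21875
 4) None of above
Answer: 4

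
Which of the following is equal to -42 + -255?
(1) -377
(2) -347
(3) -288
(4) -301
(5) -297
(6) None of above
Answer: 5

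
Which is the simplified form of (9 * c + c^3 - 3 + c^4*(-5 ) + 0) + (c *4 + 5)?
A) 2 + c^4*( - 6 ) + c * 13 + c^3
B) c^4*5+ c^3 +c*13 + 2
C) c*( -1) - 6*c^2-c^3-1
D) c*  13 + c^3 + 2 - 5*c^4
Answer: D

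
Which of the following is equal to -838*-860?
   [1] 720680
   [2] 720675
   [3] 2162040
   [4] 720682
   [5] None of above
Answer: 1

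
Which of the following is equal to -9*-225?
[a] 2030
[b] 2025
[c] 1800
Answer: b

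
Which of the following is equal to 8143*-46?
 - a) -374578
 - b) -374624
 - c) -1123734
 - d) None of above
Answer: a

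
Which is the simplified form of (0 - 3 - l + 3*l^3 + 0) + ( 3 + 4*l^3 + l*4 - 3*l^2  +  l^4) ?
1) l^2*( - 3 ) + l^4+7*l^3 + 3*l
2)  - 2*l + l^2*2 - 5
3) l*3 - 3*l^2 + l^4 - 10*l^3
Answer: 1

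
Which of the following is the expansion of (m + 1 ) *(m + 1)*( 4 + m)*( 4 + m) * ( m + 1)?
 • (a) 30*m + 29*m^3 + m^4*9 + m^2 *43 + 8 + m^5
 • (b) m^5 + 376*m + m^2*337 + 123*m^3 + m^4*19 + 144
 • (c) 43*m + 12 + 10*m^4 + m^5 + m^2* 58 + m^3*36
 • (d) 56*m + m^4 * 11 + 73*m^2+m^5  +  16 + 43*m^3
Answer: d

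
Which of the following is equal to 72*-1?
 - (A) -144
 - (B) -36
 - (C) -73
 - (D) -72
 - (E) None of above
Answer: D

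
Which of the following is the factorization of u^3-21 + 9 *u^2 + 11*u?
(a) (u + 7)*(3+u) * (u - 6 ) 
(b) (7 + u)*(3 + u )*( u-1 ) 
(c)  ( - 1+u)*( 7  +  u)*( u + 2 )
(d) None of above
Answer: b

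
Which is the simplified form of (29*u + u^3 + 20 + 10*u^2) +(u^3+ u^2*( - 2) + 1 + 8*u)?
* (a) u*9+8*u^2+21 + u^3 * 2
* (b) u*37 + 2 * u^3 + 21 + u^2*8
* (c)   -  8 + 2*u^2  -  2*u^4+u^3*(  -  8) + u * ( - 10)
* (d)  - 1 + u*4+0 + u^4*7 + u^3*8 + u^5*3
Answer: b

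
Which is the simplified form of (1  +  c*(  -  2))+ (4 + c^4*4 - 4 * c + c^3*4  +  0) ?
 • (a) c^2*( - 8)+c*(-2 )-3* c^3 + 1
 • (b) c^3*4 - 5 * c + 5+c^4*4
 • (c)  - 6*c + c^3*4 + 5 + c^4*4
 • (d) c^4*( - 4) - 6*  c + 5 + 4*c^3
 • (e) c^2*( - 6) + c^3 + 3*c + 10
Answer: c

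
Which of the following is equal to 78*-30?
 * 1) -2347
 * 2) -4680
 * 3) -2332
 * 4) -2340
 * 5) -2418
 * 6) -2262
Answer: 4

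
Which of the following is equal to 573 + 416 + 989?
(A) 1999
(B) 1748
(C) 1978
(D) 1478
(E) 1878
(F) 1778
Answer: C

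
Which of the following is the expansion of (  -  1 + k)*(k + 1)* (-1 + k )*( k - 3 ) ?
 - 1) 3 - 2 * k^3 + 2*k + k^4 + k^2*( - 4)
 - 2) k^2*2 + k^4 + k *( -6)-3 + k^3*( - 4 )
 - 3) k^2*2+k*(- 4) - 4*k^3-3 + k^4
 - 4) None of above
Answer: 4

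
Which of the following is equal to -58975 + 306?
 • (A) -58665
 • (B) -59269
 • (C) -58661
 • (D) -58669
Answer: D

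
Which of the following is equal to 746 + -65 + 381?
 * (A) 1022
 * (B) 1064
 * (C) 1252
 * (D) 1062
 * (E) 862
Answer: D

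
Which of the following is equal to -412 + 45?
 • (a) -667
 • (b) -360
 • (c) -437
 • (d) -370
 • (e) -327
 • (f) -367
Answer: f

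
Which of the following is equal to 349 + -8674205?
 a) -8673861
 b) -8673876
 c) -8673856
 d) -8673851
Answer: c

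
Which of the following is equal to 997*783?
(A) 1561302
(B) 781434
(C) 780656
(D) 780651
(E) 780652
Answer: D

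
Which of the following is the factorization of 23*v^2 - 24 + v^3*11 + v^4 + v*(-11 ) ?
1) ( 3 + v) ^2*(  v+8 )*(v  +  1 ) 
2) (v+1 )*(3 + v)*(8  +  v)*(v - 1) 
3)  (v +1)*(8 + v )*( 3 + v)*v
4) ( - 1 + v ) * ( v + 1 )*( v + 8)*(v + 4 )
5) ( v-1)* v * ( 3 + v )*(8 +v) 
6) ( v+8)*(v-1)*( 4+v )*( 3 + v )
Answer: 2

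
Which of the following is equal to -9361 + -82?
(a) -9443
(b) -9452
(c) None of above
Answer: a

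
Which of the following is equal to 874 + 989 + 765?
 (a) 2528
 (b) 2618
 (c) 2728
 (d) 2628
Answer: d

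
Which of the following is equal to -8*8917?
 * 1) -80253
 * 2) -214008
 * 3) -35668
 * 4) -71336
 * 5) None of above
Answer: 4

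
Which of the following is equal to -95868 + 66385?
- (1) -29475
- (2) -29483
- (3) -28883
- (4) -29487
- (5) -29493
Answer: 2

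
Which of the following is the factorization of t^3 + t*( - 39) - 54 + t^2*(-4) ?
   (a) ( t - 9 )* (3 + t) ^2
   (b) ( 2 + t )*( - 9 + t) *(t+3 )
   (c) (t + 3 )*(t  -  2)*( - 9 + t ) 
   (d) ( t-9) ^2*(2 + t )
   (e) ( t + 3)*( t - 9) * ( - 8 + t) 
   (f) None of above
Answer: b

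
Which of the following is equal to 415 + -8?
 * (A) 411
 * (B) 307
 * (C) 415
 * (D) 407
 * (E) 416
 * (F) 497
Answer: D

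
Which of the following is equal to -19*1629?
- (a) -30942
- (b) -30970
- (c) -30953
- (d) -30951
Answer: d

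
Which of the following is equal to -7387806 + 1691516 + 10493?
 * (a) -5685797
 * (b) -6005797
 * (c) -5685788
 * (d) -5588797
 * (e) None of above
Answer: a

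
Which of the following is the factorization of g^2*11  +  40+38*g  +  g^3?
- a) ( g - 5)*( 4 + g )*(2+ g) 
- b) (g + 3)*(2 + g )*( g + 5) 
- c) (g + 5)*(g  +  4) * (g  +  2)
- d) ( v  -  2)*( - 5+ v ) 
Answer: c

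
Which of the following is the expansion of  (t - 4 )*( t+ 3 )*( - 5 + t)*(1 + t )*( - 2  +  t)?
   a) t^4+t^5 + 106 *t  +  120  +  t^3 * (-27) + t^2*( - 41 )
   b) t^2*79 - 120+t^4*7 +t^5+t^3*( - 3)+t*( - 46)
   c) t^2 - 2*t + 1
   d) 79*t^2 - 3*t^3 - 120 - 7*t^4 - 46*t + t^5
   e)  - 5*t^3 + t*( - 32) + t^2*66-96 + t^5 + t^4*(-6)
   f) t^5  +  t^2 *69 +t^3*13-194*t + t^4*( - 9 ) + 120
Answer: d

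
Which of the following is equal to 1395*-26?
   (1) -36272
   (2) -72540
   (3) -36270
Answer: 3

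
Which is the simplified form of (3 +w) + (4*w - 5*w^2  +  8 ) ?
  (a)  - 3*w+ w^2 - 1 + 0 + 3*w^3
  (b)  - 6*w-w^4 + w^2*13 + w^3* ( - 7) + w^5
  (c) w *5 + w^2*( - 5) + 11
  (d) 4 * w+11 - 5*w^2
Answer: c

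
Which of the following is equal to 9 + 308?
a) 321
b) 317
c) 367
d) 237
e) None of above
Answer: b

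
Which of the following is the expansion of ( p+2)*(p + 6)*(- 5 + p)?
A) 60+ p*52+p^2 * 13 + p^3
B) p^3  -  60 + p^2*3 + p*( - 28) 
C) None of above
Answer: B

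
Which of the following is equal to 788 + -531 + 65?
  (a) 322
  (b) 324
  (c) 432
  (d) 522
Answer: a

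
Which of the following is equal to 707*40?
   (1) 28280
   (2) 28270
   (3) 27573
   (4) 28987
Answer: 1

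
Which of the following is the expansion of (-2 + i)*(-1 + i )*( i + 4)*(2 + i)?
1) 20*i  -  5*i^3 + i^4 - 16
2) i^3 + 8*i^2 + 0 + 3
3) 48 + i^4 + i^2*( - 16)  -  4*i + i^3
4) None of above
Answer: 4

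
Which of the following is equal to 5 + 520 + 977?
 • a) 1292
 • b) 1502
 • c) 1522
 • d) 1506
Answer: b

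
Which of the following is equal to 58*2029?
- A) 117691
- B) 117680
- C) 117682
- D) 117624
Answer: C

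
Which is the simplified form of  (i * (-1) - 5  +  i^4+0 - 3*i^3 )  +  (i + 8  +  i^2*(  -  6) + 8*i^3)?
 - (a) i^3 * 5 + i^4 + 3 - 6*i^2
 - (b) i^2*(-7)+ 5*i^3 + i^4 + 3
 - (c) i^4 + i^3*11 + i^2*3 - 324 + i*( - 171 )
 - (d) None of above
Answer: a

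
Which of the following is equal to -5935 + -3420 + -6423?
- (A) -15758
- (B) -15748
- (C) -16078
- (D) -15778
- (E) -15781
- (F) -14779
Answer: D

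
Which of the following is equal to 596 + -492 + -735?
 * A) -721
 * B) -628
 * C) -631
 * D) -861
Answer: C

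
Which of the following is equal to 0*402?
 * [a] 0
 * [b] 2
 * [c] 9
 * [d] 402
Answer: a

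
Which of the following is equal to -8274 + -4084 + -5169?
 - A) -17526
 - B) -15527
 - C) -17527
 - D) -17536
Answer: C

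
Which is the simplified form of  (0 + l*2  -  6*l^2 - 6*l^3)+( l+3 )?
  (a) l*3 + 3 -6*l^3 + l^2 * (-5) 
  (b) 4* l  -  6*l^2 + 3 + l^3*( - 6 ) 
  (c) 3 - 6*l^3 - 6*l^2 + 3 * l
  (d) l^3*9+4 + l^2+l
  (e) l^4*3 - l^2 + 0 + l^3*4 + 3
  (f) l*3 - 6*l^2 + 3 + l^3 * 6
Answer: c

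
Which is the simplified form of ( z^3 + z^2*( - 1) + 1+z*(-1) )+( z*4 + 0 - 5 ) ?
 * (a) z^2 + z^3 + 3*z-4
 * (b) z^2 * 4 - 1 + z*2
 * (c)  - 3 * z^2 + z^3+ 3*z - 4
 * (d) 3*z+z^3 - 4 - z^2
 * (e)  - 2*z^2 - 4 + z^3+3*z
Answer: d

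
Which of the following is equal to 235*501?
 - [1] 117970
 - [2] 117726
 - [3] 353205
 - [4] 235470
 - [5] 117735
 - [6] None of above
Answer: 5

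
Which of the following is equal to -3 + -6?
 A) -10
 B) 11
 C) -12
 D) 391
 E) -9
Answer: E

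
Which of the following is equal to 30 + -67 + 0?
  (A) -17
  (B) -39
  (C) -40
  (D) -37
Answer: D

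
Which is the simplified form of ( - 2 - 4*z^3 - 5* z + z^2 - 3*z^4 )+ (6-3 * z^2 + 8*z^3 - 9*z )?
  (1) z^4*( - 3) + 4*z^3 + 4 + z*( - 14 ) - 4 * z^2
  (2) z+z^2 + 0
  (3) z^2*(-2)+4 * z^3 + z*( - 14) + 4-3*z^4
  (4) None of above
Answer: 3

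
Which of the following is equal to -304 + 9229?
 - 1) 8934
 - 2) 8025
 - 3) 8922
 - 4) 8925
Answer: 4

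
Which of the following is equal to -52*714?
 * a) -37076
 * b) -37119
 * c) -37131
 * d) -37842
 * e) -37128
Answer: e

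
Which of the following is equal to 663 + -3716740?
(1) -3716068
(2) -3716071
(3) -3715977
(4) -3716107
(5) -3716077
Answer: 5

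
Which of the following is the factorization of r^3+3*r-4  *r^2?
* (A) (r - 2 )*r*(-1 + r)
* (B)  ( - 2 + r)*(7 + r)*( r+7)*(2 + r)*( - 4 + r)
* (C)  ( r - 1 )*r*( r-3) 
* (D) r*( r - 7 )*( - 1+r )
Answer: C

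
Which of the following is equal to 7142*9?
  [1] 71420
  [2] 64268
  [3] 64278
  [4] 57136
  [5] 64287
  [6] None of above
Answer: 3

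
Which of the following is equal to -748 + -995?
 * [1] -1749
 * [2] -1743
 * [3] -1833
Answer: 2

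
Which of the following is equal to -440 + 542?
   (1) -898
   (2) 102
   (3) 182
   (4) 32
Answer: 2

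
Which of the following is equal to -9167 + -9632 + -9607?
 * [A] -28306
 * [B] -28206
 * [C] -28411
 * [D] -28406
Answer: D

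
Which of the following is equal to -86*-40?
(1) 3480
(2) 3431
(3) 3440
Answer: 3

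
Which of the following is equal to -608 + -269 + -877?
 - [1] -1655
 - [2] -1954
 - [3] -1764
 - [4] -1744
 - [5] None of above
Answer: 5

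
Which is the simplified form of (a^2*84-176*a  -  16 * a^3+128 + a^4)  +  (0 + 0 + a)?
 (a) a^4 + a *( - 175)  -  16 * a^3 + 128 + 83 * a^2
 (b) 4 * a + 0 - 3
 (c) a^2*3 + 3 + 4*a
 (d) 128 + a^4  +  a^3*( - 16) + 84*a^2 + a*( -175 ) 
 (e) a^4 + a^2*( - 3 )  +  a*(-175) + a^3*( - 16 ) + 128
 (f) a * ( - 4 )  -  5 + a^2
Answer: d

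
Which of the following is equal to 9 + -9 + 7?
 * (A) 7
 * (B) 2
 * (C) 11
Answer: A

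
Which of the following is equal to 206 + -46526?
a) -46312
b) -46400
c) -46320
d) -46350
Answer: c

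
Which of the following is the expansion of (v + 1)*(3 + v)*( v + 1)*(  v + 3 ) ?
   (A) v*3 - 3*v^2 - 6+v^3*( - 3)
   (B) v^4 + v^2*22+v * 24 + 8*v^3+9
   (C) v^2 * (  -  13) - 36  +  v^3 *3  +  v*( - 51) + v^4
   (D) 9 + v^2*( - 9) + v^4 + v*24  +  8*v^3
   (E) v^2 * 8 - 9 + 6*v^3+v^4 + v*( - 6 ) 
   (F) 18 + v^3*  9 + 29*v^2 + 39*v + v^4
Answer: B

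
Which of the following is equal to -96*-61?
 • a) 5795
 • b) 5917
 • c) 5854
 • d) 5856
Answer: d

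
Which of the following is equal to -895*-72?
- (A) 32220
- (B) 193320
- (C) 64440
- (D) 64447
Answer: C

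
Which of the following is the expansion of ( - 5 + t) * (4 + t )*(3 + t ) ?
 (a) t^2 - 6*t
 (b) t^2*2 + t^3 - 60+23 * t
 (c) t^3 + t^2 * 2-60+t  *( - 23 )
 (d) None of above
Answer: c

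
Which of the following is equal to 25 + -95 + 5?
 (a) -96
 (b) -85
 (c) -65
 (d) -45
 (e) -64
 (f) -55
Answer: c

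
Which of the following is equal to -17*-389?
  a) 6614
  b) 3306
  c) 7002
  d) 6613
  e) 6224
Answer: d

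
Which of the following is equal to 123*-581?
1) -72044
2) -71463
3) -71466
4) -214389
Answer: 2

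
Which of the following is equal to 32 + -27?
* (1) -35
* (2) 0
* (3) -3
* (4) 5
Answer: 4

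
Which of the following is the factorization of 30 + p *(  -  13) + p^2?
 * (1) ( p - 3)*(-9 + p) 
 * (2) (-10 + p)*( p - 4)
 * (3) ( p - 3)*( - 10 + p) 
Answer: 3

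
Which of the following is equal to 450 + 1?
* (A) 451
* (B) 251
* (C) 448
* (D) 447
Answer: A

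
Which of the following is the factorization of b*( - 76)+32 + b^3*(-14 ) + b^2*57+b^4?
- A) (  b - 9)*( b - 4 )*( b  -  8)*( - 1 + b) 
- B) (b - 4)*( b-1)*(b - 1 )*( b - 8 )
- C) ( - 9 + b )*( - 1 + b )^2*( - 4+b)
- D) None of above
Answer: B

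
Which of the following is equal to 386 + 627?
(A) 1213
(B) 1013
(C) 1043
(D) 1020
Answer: B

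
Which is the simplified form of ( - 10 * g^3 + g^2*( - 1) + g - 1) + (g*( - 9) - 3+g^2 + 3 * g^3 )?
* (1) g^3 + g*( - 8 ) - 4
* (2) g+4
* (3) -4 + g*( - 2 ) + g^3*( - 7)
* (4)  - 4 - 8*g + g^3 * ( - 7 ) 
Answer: 4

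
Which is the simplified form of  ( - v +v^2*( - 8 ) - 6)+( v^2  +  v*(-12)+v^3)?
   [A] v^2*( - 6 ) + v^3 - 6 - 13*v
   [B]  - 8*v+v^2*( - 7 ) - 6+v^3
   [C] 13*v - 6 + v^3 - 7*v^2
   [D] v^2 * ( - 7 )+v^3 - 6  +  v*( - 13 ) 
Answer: D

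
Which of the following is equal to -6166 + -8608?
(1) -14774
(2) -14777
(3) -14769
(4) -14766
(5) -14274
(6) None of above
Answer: 1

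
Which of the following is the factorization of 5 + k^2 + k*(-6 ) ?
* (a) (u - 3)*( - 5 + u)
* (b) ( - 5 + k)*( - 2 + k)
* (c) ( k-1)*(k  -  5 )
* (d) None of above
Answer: c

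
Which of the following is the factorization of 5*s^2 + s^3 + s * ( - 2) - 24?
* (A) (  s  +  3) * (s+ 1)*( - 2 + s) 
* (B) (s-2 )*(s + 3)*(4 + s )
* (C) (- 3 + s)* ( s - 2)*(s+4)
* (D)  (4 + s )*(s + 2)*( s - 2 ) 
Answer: B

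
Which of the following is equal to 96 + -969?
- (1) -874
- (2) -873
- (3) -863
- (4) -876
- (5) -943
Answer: 2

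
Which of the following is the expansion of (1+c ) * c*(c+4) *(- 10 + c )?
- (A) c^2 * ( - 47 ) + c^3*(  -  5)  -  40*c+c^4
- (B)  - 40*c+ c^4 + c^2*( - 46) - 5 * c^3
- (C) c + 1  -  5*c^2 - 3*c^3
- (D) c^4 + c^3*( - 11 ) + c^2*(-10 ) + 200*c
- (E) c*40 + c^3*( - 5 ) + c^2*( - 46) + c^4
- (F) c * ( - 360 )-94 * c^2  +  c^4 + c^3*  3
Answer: B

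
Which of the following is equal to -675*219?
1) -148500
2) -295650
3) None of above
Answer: 3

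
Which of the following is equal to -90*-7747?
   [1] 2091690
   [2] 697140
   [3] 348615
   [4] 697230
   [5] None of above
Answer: 4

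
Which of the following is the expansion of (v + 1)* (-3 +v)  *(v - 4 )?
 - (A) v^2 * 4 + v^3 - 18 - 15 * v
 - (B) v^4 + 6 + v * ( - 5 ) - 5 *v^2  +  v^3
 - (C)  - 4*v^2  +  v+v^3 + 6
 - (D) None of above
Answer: D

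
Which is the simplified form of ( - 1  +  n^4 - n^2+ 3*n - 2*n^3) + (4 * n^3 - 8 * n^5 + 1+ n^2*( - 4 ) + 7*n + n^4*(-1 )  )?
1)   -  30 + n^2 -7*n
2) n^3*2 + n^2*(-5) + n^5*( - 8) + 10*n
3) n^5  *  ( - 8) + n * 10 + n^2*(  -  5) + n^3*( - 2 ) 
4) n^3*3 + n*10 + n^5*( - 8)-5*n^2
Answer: 2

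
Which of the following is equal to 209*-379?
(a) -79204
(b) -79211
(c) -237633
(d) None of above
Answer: b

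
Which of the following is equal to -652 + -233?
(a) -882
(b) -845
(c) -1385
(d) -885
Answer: d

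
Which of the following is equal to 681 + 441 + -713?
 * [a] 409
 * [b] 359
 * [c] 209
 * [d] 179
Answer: a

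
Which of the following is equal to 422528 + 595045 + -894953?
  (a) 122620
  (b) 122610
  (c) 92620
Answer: a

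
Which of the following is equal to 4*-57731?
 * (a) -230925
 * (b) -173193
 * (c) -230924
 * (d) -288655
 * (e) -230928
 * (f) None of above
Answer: c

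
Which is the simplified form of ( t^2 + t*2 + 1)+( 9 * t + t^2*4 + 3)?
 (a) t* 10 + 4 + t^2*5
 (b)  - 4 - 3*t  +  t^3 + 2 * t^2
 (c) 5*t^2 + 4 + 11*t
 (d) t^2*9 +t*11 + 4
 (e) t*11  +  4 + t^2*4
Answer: c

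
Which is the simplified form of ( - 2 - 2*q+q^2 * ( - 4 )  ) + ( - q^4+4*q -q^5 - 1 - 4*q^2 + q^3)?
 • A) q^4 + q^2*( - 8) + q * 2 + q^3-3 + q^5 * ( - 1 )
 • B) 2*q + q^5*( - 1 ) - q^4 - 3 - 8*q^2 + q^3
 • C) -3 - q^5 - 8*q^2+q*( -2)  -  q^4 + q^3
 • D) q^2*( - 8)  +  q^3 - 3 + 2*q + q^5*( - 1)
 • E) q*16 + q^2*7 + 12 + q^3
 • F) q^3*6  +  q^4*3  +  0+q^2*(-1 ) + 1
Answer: B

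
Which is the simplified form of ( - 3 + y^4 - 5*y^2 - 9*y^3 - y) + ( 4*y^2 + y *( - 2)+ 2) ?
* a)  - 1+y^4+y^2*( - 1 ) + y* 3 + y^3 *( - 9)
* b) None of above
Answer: b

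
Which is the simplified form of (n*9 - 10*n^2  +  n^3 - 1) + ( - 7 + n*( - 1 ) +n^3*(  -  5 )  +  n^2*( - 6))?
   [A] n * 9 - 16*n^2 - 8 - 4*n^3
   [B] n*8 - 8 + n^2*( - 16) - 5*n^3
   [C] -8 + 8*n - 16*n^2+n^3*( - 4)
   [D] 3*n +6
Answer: C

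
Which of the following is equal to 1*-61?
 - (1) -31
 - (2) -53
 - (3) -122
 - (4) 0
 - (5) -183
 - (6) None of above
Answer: 6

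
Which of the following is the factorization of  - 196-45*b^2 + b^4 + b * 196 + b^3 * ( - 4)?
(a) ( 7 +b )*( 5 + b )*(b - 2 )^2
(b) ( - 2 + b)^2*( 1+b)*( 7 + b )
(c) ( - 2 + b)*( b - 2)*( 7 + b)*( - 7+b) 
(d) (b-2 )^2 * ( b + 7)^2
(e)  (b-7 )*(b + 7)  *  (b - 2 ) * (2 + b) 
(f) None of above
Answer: c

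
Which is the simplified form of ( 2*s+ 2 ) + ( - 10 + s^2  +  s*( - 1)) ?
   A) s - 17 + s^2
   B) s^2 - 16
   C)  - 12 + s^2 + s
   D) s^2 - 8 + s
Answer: D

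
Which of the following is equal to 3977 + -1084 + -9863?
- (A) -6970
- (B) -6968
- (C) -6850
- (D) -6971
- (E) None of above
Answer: A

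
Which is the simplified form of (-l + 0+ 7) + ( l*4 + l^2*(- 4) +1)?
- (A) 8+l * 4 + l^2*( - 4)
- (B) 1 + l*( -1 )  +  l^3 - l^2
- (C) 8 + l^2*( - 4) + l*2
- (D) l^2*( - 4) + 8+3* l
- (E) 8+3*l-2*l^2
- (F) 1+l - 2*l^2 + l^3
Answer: D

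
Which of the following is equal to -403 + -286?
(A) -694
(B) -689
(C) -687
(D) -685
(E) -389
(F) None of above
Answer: B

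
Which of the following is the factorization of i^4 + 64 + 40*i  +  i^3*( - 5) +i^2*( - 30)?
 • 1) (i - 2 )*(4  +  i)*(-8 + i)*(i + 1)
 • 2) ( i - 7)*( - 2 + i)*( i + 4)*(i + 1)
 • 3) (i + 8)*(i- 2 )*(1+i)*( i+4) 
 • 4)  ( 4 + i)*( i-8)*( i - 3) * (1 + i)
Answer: 1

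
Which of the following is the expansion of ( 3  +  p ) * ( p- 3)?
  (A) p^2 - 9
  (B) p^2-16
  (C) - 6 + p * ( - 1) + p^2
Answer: A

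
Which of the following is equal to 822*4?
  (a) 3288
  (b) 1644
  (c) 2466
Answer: a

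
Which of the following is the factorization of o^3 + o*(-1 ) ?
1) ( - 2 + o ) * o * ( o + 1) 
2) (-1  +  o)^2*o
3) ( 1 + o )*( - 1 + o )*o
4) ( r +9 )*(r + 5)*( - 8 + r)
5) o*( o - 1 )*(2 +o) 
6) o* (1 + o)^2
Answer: 3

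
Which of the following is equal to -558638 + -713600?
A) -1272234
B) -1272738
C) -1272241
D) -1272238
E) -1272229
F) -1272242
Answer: D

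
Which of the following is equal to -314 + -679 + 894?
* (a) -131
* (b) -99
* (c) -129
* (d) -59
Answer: b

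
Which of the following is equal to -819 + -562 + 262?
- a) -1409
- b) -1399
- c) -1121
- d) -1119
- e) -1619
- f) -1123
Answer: d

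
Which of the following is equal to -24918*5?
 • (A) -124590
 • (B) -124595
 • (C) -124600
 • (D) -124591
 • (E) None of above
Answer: A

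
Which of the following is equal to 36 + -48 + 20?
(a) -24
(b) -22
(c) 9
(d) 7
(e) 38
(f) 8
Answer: f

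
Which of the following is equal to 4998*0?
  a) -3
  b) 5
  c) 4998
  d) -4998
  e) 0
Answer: e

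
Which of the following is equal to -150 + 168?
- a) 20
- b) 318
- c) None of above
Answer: c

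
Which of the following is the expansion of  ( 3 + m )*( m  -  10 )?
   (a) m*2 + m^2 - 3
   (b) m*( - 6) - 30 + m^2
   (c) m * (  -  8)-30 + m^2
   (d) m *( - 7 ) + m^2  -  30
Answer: d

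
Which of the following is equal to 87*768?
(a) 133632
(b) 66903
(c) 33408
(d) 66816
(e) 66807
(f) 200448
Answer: d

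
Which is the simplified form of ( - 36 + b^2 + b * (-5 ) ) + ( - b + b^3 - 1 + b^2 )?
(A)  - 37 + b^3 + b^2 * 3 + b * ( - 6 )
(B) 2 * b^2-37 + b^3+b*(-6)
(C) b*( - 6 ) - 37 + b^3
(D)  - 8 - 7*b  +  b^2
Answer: B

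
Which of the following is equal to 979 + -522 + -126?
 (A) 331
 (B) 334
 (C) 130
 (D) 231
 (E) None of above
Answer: A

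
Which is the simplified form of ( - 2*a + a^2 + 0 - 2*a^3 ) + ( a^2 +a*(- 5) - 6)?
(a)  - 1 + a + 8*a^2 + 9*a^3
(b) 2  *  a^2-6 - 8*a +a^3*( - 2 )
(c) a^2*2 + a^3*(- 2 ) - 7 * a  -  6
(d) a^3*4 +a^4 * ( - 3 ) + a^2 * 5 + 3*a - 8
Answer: c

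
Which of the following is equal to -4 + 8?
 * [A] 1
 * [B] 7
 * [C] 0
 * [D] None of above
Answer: D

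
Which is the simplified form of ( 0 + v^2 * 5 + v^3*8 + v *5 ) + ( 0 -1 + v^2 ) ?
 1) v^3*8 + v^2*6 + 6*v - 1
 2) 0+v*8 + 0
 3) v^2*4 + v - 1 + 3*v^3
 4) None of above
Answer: 4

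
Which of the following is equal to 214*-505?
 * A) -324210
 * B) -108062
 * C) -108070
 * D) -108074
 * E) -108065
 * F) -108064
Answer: C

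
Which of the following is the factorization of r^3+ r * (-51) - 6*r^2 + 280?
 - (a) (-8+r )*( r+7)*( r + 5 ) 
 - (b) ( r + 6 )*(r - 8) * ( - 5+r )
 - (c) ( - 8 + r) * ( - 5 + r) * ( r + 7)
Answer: c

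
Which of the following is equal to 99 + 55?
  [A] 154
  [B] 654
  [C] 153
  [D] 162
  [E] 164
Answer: A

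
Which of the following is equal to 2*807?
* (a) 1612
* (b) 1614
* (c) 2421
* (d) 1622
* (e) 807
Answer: b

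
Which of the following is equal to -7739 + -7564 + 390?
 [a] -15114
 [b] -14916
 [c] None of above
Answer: c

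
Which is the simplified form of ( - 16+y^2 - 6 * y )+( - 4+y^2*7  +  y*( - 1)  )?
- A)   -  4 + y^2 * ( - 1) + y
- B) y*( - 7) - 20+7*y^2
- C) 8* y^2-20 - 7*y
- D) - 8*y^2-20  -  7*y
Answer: C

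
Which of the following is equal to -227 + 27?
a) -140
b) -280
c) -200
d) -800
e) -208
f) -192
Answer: c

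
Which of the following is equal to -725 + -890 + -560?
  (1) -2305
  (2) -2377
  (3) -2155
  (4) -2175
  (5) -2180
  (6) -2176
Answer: 4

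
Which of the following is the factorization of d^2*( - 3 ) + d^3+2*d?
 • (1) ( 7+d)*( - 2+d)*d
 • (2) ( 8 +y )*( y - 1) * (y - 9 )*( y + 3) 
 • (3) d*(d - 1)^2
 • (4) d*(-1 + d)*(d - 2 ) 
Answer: 4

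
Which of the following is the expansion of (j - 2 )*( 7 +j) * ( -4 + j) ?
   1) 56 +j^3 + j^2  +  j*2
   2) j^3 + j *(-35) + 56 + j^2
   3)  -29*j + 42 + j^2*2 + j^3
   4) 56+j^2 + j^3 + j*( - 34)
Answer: 4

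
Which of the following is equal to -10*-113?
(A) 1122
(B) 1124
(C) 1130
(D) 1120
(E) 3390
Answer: C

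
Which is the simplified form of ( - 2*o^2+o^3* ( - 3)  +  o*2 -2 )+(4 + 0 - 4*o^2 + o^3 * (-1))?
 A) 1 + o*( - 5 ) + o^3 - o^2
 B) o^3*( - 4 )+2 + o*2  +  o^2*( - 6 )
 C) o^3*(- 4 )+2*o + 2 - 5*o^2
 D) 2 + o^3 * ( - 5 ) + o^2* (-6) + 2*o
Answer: B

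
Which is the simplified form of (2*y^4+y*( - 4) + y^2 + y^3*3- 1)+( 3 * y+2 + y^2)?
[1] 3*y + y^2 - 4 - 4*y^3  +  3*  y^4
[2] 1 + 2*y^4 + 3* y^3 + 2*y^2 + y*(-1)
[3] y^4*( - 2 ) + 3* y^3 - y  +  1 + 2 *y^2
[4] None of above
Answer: 2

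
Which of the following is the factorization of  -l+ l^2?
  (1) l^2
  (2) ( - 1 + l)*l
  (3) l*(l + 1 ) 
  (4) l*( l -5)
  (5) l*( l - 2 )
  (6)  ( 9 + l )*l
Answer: 2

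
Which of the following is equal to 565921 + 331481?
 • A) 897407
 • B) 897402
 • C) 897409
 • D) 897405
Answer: B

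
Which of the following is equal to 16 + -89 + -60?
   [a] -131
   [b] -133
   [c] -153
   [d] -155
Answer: b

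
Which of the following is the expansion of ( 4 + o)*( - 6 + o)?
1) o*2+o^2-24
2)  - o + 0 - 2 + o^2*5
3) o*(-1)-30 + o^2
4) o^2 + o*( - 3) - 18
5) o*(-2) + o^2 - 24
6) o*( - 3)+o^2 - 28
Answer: 5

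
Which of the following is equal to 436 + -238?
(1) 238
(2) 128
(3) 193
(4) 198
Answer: 4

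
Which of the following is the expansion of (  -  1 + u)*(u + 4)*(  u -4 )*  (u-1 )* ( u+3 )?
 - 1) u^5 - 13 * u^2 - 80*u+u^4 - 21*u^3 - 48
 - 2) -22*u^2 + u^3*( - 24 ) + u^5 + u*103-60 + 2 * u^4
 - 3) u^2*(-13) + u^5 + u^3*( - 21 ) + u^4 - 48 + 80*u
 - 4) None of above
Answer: 3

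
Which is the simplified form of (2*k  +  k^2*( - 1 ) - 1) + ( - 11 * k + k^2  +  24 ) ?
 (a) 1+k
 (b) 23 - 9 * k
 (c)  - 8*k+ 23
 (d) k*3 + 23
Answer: b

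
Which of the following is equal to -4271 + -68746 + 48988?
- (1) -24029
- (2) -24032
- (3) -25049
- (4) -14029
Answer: 1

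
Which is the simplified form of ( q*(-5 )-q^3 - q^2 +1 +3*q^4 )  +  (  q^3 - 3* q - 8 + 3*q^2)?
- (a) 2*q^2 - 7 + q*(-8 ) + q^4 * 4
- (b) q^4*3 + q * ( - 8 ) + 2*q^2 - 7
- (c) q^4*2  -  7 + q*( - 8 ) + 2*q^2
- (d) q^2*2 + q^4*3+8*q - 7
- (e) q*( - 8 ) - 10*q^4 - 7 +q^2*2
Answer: b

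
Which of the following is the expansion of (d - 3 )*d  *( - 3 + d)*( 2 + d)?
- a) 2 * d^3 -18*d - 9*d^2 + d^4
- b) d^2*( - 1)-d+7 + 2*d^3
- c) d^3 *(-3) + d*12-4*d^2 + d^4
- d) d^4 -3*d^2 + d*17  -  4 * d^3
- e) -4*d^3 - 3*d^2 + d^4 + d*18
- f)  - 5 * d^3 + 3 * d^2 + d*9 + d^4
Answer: e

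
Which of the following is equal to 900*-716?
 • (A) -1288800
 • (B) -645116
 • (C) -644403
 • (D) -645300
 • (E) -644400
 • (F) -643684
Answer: E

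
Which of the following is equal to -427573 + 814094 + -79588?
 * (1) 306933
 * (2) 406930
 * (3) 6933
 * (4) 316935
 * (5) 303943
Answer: 1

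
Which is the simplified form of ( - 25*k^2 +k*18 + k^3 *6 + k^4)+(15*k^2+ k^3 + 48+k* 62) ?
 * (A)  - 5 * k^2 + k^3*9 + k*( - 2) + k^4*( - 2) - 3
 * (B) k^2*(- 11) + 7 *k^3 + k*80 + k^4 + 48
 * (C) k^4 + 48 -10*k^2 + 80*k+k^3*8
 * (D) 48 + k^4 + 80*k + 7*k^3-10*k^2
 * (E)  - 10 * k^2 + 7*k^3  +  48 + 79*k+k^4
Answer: D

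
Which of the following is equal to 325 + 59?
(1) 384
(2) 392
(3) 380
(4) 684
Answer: 1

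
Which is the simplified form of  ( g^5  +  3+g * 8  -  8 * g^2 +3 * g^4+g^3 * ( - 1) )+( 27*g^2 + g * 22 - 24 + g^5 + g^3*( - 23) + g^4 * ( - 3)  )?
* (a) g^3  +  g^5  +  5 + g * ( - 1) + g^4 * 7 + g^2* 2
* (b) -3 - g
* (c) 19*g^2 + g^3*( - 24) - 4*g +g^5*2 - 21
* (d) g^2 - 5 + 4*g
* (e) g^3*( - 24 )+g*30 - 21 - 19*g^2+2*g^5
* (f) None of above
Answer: f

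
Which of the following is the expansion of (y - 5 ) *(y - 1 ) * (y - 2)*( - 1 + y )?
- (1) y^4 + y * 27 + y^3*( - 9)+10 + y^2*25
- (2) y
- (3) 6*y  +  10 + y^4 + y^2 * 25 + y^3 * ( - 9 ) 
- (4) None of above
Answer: 4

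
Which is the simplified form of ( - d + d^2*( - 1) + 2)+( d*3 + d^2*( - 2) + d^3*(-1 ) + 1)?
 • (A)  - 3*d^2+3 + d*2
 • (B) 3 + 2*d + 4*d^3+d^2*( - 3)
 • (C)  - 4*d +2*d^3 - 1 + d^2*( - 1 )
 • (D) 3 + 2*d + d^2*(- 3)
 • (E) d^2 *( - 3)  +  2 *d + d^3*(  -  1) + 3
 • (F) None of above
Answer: E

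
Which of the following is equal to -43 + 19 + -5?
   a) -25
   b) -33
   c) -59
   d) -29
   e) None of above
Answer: d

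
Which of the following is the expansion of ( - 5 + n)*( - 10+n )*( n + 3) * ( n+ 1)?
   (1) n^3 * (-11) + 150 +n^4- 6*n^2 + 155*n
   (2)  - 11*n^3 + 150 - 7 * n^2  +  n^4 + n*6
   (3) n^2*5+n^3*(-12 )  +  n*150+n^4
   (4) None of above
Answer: 4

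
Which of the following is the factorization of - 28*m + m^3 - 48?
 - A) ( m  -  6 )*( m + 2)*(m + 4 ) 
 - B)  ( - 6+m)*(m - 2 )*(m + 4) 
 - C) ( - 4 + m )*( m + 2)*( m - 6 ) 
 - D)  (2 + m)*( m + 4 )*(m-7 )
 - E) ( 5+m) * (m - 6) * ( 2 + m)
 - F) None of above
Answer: A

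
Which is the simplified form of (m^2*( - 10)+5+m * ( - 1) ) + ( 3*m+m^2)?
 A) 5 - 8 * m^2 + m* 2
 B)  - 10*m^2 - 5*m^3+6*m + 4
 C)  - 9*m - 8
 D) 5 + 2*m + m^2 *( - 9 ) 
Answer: D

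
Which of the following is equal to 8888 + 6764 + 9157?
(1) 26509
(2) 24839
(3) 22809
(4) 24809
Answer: 4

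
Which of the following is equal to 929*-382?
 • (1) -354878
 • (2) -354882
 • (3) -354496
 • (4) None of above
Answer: 1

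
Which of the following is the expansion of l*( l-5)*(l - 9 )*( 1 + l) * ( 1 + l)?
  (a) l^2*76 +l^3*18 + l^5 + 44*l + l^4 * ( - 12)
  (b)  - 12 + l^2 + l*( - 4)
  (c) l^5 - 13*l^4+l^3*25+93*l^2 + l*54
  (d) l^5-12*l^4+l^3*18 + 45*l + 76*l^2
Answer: d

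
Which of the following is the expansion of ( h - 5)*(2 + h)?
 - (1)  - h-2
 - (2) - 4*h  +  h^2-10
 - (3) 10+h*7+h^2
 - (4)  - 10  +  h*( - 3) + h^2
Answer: 4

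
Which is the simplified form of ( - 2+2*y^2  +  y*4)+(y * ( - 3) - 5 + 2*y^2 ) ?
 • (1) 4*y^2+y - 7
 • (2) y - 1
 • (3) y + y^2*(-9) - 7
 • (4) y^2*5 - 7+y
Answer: 1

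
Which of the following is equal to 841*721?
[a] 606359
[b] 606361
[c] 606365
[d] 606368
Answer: b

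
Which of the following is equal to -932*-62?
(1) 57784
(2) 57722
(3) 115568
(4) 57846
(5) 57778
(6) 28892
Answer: 1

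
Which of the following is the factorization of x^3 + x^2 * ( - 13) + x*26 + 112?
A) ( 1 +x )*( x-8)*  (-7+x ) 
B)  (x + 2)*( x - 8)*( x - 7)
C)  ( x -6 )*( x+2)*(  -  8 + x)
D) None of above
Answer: B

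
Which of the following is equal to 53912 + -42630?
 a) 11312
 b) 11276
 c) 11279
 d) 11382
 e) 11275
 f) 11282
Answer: f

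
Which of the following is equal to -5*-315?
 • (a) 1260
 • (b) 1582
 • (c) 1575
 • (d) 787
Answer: c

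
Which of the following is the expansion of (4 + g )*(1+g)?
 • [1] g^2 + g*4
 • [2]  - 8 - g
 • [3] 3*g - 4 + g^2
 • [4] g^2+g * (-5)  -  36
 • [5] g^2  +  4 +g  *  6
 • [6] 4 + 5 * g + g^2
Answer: 6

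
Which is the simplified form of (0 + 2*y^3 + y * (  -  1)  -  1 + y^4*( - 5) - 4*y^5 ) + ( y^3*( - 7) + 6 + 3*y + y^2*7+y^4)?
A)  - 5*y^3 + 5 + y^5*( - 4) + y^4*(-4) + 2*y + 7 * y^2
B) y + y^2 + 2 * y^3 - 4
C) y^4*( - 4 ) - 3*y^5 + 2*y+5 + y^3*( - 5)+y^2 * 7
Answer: A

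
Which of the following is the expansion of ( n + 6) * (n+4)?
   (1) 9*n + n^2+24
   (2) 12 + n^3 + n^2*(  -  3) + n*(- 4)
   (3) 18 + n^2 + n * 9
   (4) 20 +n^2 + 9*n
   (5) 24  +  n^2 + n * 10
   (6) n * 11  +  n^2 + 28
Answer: 5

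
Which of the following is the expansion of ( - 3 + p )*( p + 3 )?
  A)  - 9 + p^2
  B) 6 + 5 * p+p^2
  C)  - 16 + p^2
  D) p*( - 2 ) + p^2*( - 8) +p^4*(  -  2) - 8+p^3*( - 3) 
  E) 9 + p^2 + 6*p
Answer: A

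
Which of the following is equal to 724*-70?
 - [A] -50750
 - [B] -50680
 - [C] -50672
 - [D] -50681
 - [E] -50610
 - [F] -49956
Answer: B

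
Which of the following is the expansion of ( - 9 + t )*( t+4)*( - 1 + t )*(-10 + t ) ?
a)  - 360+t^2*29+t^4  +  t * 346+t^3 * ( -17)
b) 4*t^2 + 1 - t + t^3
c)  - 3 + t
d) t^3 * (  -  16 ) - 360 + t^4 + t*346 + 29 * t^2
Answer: d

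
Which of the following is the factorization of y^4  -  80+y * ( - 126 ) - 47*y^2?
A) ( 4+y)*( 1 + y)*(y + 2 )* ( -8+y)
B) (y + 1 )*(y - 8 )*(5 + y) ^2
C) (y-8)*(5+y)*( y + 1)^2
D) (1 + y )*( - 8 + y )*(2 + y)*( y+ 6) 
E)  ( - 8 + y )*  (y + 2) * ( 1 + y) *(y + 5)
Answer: E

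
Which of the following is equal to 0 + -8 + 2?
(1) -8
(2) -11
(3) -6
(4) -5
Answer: 3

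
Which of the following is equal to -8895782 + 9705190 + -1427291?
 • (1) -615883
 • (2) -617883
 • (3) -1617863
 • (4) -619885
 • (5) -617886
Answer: 2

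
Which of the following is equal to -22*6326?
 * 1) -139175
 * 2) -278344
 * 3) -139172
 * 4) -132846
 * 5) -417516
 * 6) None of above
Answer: 3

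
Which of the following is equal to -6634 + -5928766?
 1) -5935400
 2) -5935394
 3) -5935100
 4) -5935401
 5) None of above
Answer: 1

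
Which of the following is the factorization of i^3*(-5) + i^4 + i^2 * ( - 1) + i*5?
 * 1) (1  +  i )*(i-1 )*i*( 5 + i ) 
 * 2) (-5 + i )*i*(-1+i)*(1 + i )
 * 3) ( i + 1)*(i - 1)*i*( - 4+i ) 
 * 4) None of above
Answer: 2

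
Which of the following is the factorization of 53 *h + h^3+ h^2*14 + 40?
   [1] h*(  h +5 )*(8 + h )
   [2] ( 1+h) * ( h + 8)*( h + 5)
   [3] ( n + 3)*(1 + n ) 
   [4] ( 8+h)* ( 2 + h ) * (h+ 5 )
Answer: 2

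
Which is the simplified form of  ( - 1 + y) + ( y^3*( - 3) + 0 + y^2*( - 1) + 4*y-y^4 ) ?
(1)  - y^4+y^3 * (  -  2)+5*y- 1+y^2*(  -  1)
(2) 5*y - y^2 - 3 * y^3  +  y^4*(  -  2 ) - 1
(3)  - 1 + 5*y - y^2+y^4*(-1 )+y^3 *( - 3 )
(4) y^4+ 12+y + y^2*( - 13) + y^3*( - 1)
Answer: 3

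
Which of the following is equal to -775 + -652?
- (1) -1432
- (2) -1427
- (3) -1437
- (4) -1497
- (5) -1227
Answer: 2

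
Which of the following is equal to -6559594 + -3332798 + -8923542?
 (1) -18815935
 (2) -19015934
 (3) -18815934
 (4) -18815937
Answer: 3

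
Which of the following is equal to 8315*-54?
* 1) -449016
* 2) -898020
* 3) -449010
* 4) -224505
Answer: 3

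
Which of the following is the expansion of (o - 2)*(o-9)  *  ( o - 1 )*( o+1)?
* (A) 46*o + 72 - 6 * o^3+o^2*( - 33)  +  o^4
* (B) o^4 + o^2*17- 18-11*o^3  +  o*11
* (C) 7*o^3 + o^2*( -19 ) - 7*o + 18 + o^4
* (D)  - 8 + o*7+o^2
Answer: B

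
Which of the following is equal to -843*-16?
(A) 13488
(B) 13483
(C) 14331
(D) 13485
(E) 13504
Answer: A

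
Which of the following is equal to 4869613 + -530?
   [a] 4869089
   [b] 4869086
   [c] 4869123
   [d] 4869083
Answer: d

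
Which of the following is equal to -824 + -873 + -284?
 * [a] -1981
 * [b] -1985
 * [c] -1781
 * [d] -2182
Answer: a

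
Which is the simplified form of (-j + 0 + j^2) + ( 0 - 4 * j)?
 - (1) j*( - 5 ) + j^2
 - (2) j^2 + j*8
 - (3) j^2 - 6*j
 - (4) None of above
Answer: 1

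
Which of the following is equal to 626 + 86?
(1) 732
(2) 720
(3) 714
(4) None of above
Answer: 4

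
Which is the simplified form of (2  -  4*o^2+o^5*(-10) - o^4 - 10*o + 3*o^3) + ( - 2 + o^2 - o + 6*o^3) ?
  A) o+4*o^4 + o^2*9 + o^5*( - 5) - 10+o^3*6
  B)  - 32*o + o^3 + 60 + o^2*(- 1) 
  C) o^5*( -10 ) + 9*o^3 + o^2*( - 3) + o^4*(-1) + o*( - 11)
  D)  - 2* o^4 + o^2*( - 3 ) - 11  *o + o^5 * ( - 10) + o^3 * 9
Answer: C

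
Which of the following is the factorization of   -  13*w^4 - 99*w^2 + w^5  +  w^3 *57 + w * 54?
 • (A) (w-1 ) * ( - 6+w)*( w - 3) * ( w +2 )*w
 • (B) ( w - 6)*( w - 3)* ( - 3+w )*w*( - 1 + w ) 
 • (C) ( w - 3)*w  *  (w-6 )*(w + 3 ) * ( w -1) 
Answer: B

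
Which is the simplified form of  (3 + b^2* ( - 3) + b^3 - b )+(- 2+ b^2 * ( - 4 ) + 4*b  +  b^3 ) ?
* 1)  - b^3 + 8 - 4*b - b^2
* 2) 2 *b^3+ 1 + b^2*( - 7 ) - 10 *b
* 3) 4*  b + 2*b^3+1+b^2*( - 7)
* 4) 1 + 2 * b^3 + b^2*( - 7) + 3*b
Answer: 4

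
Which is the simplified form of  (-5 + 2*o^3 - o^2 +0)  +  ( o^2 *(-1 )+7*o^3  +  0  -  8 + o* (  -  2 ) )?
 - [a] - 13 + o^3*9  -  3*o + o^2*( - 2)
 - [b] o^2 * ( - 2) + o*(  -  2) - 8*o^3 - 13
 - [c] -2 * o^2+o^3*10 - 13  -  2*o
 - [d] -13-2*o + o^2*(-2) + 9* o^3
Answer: d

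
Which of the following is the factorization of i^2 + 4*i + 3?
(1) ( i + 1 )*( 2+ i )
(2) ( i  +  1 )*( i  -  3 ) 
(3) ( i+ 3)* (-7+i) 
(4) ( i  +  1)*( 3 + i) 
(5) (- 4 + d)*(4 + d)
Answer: 4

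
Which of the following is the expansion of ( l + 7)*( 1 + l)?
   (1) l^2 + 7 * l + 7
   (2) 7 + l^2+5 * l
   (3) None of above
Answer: 3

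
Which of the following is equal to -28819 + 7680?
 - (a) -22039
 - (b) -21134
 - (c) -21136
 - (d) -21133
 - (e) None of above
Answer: e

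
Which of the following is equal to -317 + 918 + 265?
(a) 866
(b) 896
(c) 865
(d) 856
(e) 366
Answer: a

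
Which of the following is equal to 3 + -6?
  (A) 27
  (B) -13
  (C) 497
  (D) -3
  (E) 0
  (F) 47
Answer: D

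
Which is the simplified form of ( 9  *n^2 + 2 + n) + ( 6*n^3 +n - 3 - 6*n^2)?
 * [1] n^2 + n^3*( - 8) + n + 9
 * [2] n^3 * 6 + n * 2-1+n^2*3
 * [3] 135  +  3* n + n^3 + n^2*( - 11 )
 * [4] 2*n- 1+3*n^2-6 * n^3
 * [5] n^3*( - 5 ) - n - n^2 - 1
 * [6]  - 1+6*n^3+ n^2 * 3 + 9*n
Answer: 2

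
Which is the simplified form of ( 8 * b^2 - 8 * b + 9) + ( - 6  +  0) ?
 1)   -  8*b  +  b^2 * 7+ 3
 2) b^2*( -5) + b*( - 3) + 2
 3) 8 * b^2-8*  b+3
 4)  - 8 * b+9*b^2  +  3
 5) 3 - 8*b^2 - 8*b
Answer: 3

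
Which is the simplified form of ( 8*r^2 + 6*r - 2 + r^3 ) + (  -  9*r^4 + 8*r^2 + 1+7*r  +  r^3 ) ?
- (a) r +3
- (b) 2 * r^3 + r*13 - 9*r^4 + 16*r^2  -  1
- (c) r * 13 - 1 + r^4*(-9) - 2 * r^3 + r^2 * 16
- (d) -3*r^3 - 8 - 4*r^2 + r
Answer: b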